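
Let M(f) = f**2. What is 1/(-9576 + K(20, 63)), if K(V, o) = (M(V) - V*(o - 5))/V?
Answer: -1/9614 ≈ -0.00010401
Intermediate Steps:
K(V, o) = (V**2 - V*(-5 + o))/V (K(V, o) = (V**2 - V*(o - 5))/V = (V**2 - V*(-5 + o))/V)
1/(-9576 + K(20, 63)) = 1/(-9576 + (5 + 20 - 1*63)) = 1/(-9576 + (5 + 20 - 63)) = 1/(-9576 - 38) = 1/(-9614) = -1/9614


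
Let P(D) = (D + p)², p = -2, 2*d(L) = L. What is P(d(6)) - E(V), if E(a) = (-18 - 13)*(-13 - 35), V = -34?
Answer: -1487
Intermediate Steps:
d(L) = L/2
P(D) = (-2 + D)² (P(D) = (D - 2)² = (-2 + D)²)
E(a) = 1488 (E(a) = -31*(-48) = 1488)
P(d(6)) - E(V) = (-2 + (½)*6)² - 1*1488 = (-2 + 3)² - 1488 = 1² - 1488 = 1 - 1488 = -1487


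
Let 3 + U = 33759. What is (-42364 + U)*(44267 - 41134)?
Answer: -26968864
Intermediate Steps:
U = 33756 (U = -3 + 33759 = 33756)
(-42364 + U)*(44267 - 41134) = (-42364 + 33756)*(44267 - 41134) = -8608*3133 = -26968864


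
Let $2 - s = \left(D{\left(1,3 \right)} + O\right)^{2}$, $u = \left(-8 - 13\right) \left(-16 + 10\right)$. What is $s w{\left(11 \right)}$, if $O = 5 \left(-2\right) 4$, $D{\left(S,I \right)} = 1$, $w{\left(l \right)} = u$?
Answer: $-191394$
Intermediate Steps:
$u = 126$ ($u = \left(-21\right) \left(-6\right) = 126$)
$w{\left(l \right)} = 126$
$O = -40$ ($O = \left(-10\right) 4 = -40$)
$s = -1519$ ($s = 2 - \left(1 - 40\right)^{2} = 2 - \left(-39\right)^{2} = 2 - 1521 = -1519$)
$s w{\left(11 \right)} = \left(-1519\right) 126 = -191394$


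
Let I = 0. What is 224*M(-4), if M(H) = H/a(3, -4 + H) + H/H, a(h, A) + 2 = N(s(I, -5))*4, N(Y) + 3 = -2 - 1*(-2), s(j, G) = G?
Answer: 288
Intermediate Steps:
N(Y) = -3 (N(Y) = -3 + (-2 - 1*(-2)) = -3 + (-2 + 2) = -3 + 0 = -3)
a(h, A) = -14 (a(h, A) = -2 - 3*4 = -2 - 12 = -14)
M(H) = 1 - H/14 (M(H) = H/(-14) + H/H = H*(-1/14) + 1 = -H/14 + 1 = 1 - H/14)
224*M(-4) = 224*(1 - 1/14*(-4)) = 224*(1 + 2/7) = 224*(9/7) = 288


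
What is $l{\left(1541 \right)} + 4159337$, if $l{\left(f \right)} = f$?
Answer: $4160878$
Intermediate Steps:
$l{\left(1541 \right)} + 4159337 = 1541 + 4159337 = 4160878$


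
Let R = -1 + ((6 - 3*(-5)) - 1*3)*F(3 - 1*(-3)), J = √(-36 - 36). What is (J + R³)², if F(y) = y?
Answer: 1500730351777 + 14700516*I*√2 ≈ 1.5007e+12 + 2.079e+7*I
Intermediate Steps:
J = 6*I*√2 (J = √(-72) = 6*I*√2 ≈ 8.4853*I)
R = 107 (R = -1 + ((6 - 3*(-5)) - 1*3)*(3 - 1*(-3)) = -1 + ((6 + 15) - 3)*(3 + 3) = -1 + (21 - 3)*6 = -1 + 18*6 = -1 + 108 = 107)
(J + R³)² = (6*I*√2 + 107³)² = (6*I*√2 + 1225043)² = (1225043 + 6*I*√2)²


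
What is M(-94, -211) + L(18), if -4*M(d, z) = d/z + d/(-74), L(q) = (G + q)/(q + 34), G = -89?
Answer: -182108/101491 ≈ -1.7943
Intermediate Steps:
L(q) = (-89 + q)/(34 + q) (L(q) = (-89 + q)/(q + 34) = (-89 + q)/(34 + q))
M(d, z) = d/296 - d/(4*z) (M(d, z) = -(d/z + d/(-74))/4 = -(d/z + d*(-1/74))/4 = -(d/z - d/74)/4 = -(-d/74 + d/z)/4 = d/296 - d/(4*z))
M(-94, -211) + L(18) = (1/296)*(-94)*(-74 - 211)/(-211) + (-89 + 18)/(34 + 18) = (1/296)*(-94)*(-1/211)*(-285) - 71/52 = -13395/31228 + (1/52)*(-71) = -13395/31228 - 71/52 = -182108/101491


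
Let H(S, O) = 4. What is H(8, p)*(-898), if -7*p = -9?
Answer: -3592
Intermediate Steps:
p = 9/7 (p = -⅐*(-9) = 9/7 ≈ 1.2857)
H(8, p)*(-898) = 4*(-898) = -3592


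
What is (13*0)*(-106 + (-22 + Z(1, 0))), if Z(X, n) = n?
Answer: 0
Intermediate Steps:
(13*0)*(-106 + (-22 + Z(1, 0))) = (13*0)*(-106 + (-22 + 0)) = 0*(-106 - 22) = 0*(-128) = 0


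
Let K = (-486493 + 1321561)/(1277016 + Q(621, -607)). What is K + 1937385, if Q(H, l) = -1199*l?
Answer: 3884087719533/2004809 ≈ 1.9374e+6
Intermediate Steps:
K = 835068/2004809 (K = (-486493 + 1321561)/(1277016 - 1199*(-607)) = 835068/(1277016 + 727793) = 835068/2004809 ≈ 0.41653)
K + 1937385 = 835068/2004809 + 1937385 = 3884087719533/2004809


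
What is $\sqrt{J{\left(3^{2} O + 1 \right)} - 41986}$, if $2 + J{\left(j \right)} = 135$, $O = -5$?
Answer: $i \sqrt{41853} \approx 204.58 i$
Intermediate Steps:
$J{\left(j \right)} = 133$ ($J{\left(j \right)} = -2 + 135 = 133$)
$\sqrt{J{\left(3^{2} O + 1 \right)} - 41986} = \sqrt{133 - 41986} = \sqrt{-41853} = i \sqrt{41853}$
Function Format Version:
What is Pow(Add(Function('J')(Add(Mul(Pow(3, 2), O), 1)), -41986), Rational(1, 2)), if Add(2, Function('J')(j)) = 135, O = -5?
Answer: Mul(I, Pow(41853, Rational(1, 2))) ≈ Mul(204.58, I)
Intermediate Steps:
Function('J')(j) = 133 (Function('J')(j) = Add(-2, 135) = 133)
Pow(Add(Function('J')(Add(Mul(Pow(3, 2), O), 1)), -41986), Rational(1, 2)) = Pow(Add(133, -41986), Rational(1, 2)) = Pow(-41853, Rational(1, 2)) = Mul(I, Pow(41853, Rational(1, 2)))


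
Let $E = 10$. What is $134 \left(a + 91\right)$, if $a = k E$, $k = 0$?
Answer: $12194$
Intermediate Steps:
$a = 0$ ($a = 0 \cdot 10 = 0$)
$134 \left(a + 91\right) = 134 \left(0 + 91\right) = 134 \cdot 91 = 12194$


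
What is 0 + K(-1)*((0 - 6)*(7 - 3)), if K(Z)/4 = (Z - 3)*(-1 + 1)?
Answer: 0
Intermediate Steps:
K(Z) = 0 (K(Z) = 4*((Z - 3)*(-1 + 1)) = 4*((-3 + Z)*0) = 4*0 = 0)
0 + K(-1)*((0 - 6)*(7 - 3)) = 0 + 0*((0 - 6)*(7 - 3)) = 0 + 0*(-6*4) = 0 + 0*(-24) = 0 + 0 = 0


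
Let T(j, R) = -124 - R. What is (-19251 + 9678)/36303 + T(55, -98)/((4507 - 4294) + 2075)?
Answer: -292909/1064888 ≈ -0.27506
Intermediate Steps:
(-19251 + 9678)/36303 + T(55, -98)/((4507 - 4294) + 2075) = (-19251 + 9678)/36303 + (-124 - 1*(-98))/((4507 - 4294) + 2075) = -9573*1/36303 + (-124 + 98)/(213 + 2075) = -3191/12101 - 26/2288 = -3191/12101 - 26*1/2288 = -3191/12101 - 1/88 = -292909/1064888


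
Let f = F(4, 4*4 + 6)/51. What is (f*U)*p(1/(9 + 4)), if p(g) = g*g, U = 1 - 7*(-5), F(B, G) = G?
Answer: 264/2873 ≈ 0.091890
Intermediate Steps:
U = 36 (U = 1 + 35 = 36)
f = 22/51 (f = (4*4 + 6)/51 = (16 + 6)*(1/51) = 22*(1/51) = 22/51 ≈ 0.43137)
p(g) = g²
(f*U)*p(1/(9 + 4)) = ((22/51)*36)*(1/(9 + 4))² = 264*(1/13)²/17 = (264/17)*(1/169) = 264/2873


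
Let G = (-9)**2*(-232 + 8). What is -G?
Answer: 18144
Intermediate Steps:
G = -18144 (G = 81*(-224) = -18144)
-G = -1*(-18144) = 18144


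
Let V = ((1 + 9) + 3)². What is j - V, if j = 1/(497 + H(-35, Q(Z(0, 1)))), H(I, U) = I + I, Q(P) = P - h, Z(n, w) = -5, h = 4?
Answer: -72162/427 ≈ -169.00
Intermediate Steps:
Q(P) = -4 + P (Q(P) = P - 1*4 = P - 4 = -4 + P)
H(I, U) = 2*I
j = 1/427 (j = 1/(497 + 2*(-35)) = 1/(497 - 70) = 1/427 ≈ 0.0023419)
V = 169 (V = (10 + 3)² = 13² = 169)
j - V = 1/427 - 1*169 = 1/427 - 169 = -72162/427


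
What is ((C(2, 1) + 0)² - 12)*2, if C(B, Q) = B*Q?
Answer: -16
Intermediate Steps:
((C(2, 1) + 0)² - 12)*2 = ((2*1 + 0)² - 12)*2 = ((2 + 0)² - 12)*2 = (2² - 12)*2 = (4 - 12)*2 = -8*2 = -16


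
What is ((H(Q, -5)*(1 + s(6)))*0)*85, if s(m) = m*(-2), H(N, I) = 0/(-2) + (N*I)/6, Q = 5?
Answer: 0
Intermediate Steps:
H(N, I) = I*N/6 (H(N, I) = 0*(-1/2) + (I*N)*(1/6) = 0 + I*N/6 = I*N/6)
s(m) = -2*m
((H(Q, -5)*(1 + s(6)))*0)*85 = ((((1/6)*(-5)*5)*(1 - 2*6))*0)*85 = (-25*(1 - 12)/6*0)*85 = (-25/6*(-11)*0)*85 = ((275/6)*0)*85 = 0*85 = 0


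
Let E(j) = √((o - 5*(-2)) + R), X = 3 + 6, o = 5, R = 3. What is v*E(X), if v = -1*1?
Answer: -3*√2 ≈ -4.2426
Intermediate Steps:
v = -1
X = 9
E(j) = 3*√2 (E(j) = √((5 - 5*(-2)) + 3) = √((5 + 10) + 3) = √(15 + 3) = √18 = 3*√2)
v*E(X) = -3*√2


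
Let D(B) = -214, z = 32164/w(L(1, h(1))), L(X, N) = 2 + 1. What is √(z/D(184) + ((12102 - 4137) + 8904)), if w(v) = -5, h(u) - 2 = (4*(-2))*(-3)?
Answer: √4836933395/535 ≈ 130.00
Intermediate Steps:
h(u) = 26 (h(u) = 2 + (4*(-2))*(-3) = 2 - 8*(-3) = 2 + 24 = 26)
L(X, N) = 3
z = -32164/5 (z = 32164/(-5) = 32164*(-⅕) = -32164/5 ≈ -6432.8)
√(z/D(184) + ((12102 - 4137) + 8904)) = √(-32164/5/(-214) + ((12102 - 4137) + 8904)) = √(-32164/5*(-1/214) + (7965 + 8904)) = √(16082/535 + 16869) = √(9040997/535) = √4836933395/535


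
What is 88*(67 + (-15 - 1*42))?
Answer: 880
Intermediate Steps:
88*(67 + (-15 - 1*42)) = 88*(67 + (-15 - 42)) = 88*(67 - 57) = 88*10 = 880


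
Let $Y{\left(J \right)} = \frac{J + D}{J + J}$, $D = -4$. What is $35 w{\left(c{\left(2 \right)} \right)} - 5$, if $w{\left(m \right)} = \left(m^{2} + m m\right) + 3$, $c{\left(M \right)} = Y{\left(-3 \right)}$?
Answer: $\frac{3515}{18} \approx 195.28$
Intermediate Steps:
$Y{\left(J \right)} = \frac{-4 + J}{2 J}$ ($Y{\left(J \right)} = \frac{J - 4}{J + J} = \frac{-4 + J}{2 J}$)
$c{\left(M \right)} = \frac{7}{6}$ ($c{\left(M \right)} = \frac{-4 - 3}{2 \left(-3\right)} = \frac{1}{2} \left(- \frac{1}{3}\right) \left(-7\right) = \frac{7}{6}$)
$w{\left(m \right)} = 3 + 2 m^{2}$ ($w{\left(m \right)} = \left(m^{2} + m^{2}\right) + 3 = 2 m^{2} + 3 = 3 + 2 m^{2}$)
$35 w{\left(c{\left(2 \right)} \right)} - 5 = 35 \left(3 + 2 \left(\frac{7}{6}\right)^{2}\right) - 5 = 35 \left(3 + 2 \cdot \frac{49}{36}\right) - 5 = 35 \left(3 + \frac{49}{18}\right) - 5 = 35 \cdot \frac{103}{18} - 5 = \frac{3605}{18} - 5 = \frac{3515}{18}$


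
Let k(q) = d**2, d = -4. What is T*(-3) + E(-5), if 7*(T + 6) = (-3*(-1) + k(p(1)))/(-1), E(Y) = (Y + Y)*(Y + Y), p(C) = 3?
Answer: 883/7 ≈ 126.14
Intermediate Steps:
E(Y) = 4*Y**2 (E(Y) = (2*Y)*(2*Y) = 4*Y**2)
k(q) = 16 (k(q) = (-4)**2 = 16)
T = -61/7 (T = -6 + ((-3*(-1) + 16)/(-1))/7 = -6 + ((3 + 16)*(-1))/7 = -6 + (19*(-1))/7 = -6 + (1/7)*(-19) = -6 - 19/7 = -61/7 ≈ -8.7143)
T*(-3) + E(-5) = -61/7*(-3) + 4*(-5)**2 = 183/7 + 4*25 = 183/7 + 100 = 883/7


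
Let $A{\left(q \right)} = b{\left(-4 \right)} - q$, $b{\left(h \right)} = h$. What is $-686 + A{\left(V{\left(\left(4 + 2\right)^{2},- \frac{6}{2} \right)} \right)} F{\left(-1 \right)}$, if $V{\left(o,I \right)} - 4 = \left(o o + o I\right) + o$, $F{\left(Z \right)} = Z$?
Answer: $546$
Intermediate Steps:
$V{\left(o,I \right)} = 4 + o + o^{2} + I o$ ($V{\left(o,I \right)} = 4 + \left(\left(o o + o I\right) + o\right) = 4 + \left(\left(o^{2} + I o\right) + o\right) = 4 + \left(o + o^{2} + I o\right) = 4 + o + o^{2} + I o$)
$A{\left(q \right)} = -4 - q$
$-686 + A{\left(V{\left(\left(4 + 2\right)^{2},- \frac{6}{2} \right)} \right)} F{\left(-1 \right)} = -686 + \left(-4 - \left(4 + \left(4 + 2\right)^{2} + \left(\left(4 + 2\right)^{2}\right)^{2} + - \frac{6}{2} \left(4 + 2\right)^{2}\right)\right) \left(-1\right) = -686 + \left(-4 - \left(4 + 6^{2} + \left(6^{2}\right)^{2} + \left(-6\right) \frac{1}{2} \cdot 6^{2}\right)\right) \left(-1\right) = -686 + \left(-4 - \left(4 + 36 + 36^{2} - 108\right)\right) \left(-1\right) = -686 + \left(-4 - \left(4 + 36 + 1296 - 108\right)\right) \left(-1\right) = -686 + \left(-4 - 1228\right) \left(-1\right) = -686 - -1232 = -686 + 1232 = 546$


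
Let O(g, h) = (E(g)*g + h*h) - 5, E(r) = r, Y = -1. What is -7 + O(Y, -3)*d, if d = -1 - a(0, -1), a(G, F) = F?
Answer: -7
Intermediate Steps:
d = 0 (d = -1 - 1*(-1) = -1 + 1 = 0)
O(g, h) = -5 + g² + h² (O(g, h) = (g*g + h*h) - 5 = (g² + h²) - 5 = -5 + g² + h²)
-7 + O(Y, -3)*d = -7 + (-5 + (-1)² + (-3)²)*0 = -7 + (-5 + 1 + 9)*0 = -7 + 5*0 = -7 + 0 = -7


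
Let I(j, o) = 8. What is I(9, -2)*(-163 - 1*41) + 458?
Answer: -1174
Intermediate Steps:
I(9, -2)*(-163 - 1*41) + 458 = 8*(-163 - 1*41) + 458 = 8*(-163 - 41) + 458 = 8*(-204) + 458 = -1632 + 458 = -1174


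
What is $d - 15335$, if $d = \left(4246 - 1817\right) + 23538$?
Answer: $10632$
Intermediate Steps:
$d = 25967$ ($d = \left(4246 - 1817\right) + 23538 = 2429 + 23538 = 25967$)
$d - 15335 = 25967 - 15335 = 10632$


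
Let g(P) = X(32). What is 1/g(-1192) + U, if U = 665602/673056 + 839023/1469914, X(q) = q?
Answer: 787001931839/494667218592 ≈ 1.5910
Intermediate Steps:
g(P) = 32
U = 385771790629/247333609296 (U = 665602*(1/673056) + 839023*(1/1469914) = 332801/336528 + 839023/1469914 = 385771790629/247333609296 ≈ 1.5597)
1/g(-1192) + U = 1/32 + 385771790629/247333609296 = 787001931839/494667218592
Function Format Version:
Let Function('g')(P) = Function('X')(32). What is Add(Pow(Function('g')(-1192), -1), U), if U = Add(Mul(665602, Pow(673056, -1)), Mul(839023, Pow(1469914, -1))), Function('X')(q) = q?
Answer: Rational(787001931839, 494667218592) ≈ 1.5910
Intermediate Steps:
Function('g')(P) = 32
U = Rational(385771790629, 247333609296) (U = Add(Mul(665602, Rational(1, 673056)), Mul(839023, Rational(1, 1469914))) = Add(Rational(332801, 336528), Rational(839023, 1469914)) = Rational(385771790629, 247333609296) ≈ 1.5597)
Add(Pow(Function('g')(-1192), -1), U) = Add(Pow(32, -1), Rational(385771790629, 247333609296)) = Add(Rational(1, 32), Rational(385771790629, 247333609296)) = Rational(787001931839, 494667218592)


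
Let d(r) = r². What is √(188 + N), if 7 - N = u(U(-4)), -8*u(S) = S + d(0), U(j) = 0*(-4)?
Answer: √195 ≈ 13.964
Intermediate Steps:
U(j) = 0
u(S) = -S/8 (u(S) = -(S + 0²)/8 = -(S + 0)/8 = -S/8)
N = 7 (N = 7 - (-1)*0/8 = 7 - 1*0 = 7 + 0 = 7)
√(188 + N) = √(188 + 7) = √195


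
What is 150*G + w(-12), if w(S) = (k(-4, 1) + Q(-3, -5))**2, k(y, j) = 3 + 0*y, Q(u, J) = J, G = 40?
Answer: 6004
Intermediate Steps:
k(y, j) = 3 (k(y, j) = 3 + 0 = 3)
w(S) = 4 (w(S) = (3 - 5)**2 = (-2)**2 = 4)
150*G + w(-12) = 150*40 + 4 = 6000 + 4 = 6004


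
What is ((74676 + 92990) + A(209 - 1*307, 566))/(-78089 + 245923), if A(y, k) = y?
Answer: 83784/83917 ≈ 0.99841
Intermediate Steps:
((74676 + 92990) + A(209 - 1*307, 566))/(-78089 + 245923) = ((74676 + 92990) + (209 - 1*307))/(-78089 + 245923) = (167666 + (209 - 307))/167834 = (167666 - 98)*(1/167834) = 167568*(1/167834) = 83784/83917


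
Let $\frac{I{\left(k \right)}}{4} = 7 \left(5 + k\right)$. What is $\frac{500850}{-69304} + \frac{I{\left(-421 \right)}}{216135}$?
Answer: $- \frac{54529233871}{7489510020} \approx -7.2807$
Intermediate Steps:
$I{\left(k \right)} = 140 + 28 k$ ($I{\left(k \right)} = 4 \cdot 7 \left(5 + k\right) = 4 \left(35 + 7 k\right) = 140 + 28 k$)
$\frac{500850}{-69304} + \frac{I{\left(-421 \right)}}{216135} = \frac{500850}{-69304} + \frac{140 + 28 \left(-421\right)}{216135} = 500850 \left(- \frac{1}{69304}\right) + \left(140 - 11788\right) \frac{1}{216135} = - \frac{250425}{34652} - \frac{11648}{216135} = - \frac{54529233871}{7489510020}$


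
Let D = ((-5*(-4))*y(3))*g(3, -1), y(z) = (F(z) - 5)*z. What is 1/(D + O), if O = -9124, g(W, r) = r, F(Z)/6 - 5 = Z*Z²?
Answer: -1/20344 ≈ -4.9155e-5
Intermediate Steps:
F(Z) = 30 + 6*Z³ (F(Z) = 30 + 6*(Z*Z²) = 30 + 6*Z³)
y(z) = z*(25 + 6*z³) (y(z) = ((30 + 6*z³) - 5)*z = (25 + 6*z³)*z = z*(25 + 6*z³))
D = -11220 (D = ((-5*(-4))*(3*(25 + 6*3³)))*(-1) = (20*(3*(25 + 6*27)))*(-1) = (20*(3*(25 + 162)))*(-1) = (20*(3*187))*(-1) = (20*561)*(-1) = 11220*(-1) = -11220)
1/(D + O) = 1/(-11220 - 9124) = 1/(-20344) = -1/20344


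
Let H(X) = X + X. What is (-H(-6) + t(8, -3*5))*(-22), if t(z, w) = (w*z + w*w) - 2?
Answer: -2530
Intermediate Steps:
H(X) = 2*X
t(z, w) = -2 + w² + w*z (t(z, w) = (w*z + w²) - 2 = (w² + w*z) - 2 = -2 + w² + w*z)
(-H(-6) + t(8, -3*5))*(-22) = (-2*(-6) + (-2 + (-3*5)² - 3*5*8))*(-22) = (-1*(-12) + (-2 + (-15)² - 15*8))*(-22) = (12 + (-2 + 225 - 120))*(-22) = (12 + 103)*(-22) = 115*(-22) = -2530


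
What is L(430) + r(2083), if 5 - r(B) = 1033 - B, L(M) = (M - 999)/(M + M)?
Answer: 906731/860 ≈ 1054.3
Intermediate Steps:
L(M) = (-999 + M)/(2*M) (L(M) = (-999 + M)/((2*M)) = (-999 + M)*(1/(2*M)) = (-999 + M)/(2*M))
r(B) = -1028 + B (r(B) = 5 - (1033 - B) = 5 + (-1033 + B) = -1028 + B)
L(430) + r(2083) = (½)*(-999 + 430)/430 + (-1028 + 2083) = (½)*(1/430)*(-569) + 1055 = -569/860 + 1055 = 906731/860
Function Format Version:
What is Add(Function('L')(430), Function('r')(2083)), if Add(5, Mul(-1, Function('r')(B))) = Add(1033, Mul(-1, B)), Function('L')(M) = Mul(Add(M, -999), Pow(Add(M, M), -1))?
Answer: Rational(906731, 860) ≈ 1054.3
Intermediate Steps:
Function('L')(M) = Mul(Rational(1, 2), Pow(M, -1), Add(-999, M)) (Function('L')(M) = Mul(Add(-999, M), Pow(Mul(2, M), -1)) = Mul(Add(-999, M), Mul(Rational(1, 2), Pow(M, -1))) = Mul(Rational(1, 2), Pow(M, -1), Add(-999, M)))
Function('r')(B) = Add(-1028, B) (Function('r')(B) = Add(5, Mul(-1, Add(1033, Mul(-1, B)))) = Add(5, Add(-1033, B)) = Add(-1028, B))
Add(Function('L')(430), Function('r')(2083)) = Add(Mul(Rational(1, 2), Pow(430, -1), Add(-999, 430)), Add(-1028, 2083)) = Add(Mul(Rational(1, 2), Rational(1, 430), -569), 1055) = Add(Rational(-569, 860), 1055) = Rational(906731, 860)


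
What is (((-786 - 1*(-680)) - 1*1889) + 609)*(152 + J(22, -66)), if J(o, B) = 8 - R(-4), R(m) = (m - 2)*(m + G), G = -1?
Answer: -180180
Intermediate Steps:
R(m) = (-1 + m)*(-2 + m) (R(m) = (m - 2)*(m - 1) = (-2 + m)*(-1 + m) = (-1 + m)*(-2 + m))
J(o, B) = -22 (J(o, B) = 8 - (2 + (-4)² - 3*(-4)) = 8 - (2 + 16 + 12) = 8 - 1*30 = 8 - 30 = -22)
(((-786 - 1*(-680)) - 1*1889) + 609)*(152 + J(22, -66)) = (((-786 - 1*(-680)) - 1*1889) + 609)*(152 - 22) = (((-786 + 680) - 1889) + 609)*130 = ((-106 - 1889) + 609)*130 = (-1995 + 609)*130 = -1386*130 = -180180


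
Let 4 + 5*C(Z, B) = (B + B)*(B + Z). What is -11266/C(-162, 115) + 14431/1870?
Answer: 130696967/10111090 ≈ 12.926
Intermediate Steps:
C(Z, B) = -4/5 + 2*B*(B + Z)/5 (C(Z, B) = -4/5 + ((B + B)*(B + Z))/5 = -4/5 + ((2*B)*(B + Z))/5 = -4/5 + (2*B*(B + Z))/5 = -4/5 + 2*B*(B + Z)/5)
-11266/C(-162, 115) + 14431/1870 = -11266/(-4/5 + (2/5)*115**2 + (2/5)*115*(-162)) + 14431/1870 = -11266/(-4/5 + (2/5)*13225 - 7452) + 14431*(1/1870) = -11266/(-4/5 + 5290 - 7452) + 14431/1870 = -11266/(-10814/5) + 14431/1870 = -11266*(-5/10814) + 14431/1870 = 28165/5407 + 14431/1870 = 130696967/10111090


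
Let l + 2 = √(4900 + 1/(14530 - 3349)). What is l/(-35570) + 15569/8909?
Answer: 276903574/158446565 - √612572340081/397708170 ≈ 1.7456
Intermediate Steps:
l = -2 + √612572340081/11181 (l = -2 + √(4900 + 1/(14530 - 3349)) = -2 + √(4900 + 1/11181) = -2 + √(54786901/11181) = -2 + √612572340081/11181 ≈ 68.000)
l/(-35570) + 15569/8909 = (-2 + √612572340081/11181)/(-35570) + 15569/8909 = (-2 + √612572340081/11181)*(-1/35570) + 15569*(1/8909) = (1/17785 - √612572340081/397708170) + 15569/8909 = 276903574/158446565 - √612572340081/397708170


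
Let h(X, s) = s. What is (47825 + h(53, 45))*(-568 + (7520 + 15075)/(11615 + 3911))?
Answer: -210536400755/7763 ≈ -2.7120e+7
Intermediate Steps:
(47825 + h(53, 45))*(-568 + (7520 + 15075)/(11615 + 3911)) = (47825 + 45)*(-568 + (7520 + 15075)/(11615 + 3911)) = 47870*(-568 + 22595/15526) = 47870*(-8796173/15526) = -210536400755/7763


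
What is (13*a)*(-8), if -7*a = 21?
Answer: 312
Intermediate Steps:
a = -3 (a = -⅐*21 = -3)
(13*a)*(-8) = (13*(-3))*(-8) = -39*(-8) = 312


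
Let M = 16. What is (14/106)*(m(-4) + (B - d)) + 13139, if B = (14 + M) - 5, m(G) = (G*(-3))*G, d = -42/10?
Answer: 3481177/265 ≈ 13137.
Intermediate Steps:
d = -21/5 (d = -42*⅒ = -21/5 ≈ -4.2000)
m(G) = -3*G² (m(G) = (-3*G)*G = -3*G²)
B = 25 (B = (14 + 16) - 5 = 30 - 5 = 25)
(14/106)*(m(-4) + (B - d)) + 13139 = (14/106)*(-3*(-4)² + (25 - 1*(-21/5))) + 13139 = (14*(1/106))*(-3*16 + (25 + 21/5)) + 13139 = 7*(-48 + 146/5)/53 + 13139 = (7/53)*(-94/5) + 13139 = -658/265 + 13139 = 3481177/265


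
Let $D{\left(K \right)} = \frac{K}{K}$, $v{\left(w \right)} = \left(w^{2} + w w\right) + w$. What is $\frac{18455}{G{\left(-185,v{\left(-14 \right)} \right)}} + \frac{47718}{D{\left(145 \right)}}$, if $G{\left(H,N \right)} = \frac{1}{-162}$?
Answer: $-2941992$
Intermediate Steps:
$v{\left(w \right)} = w + 2 w^{2}$ ($v{\left(w \right)} = \left(w^{2} + w^{2}\right) + w = 2 w^{2} + w = w + 2 w^{2}$)
$G{\left(H,N \right)} = - \frac{1}{162}$
$D{\left(K \right)} = 1$
$\frac{18455}{G{\left(-185,v{\left(-14 \right)} \right)}} + \frac{47718}{D{\left(145 \right)}} = \frac{18455}{- \frac{1}{162}} + \frac{47718}{1} = 18455 \left(-162\right) + 47718 \cdot 1 = -2989710 + 47718 = -2941992$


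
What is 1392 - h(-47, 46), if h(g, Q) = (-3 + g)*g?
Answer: -958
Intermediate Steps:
h(g, Q) = g*(-3 + g)
1392 - h(-47, 46) = 1392 - (-47)*(-3 - 47) = 1392 - (-47)*(-50) = 1392 - 1*2350 = 1392 - 2350 = -958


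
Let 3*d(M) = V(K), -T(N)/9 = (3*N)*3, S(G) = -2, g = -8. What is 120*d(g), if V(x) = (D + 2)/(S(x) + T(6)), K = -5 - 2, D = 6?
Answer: -40/61 ≈ -0.65574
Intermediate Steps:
T(N) = -81*N (T(N) = -9*3*N*3 = -81*N)
K = -7
V(x) = -1/61 (V(x) = (6 + 2)/(-2 - 81*6) = 8/(-2 - 486) = 8/(-488) = 8*(-1/488) = -1/61)
d(M) = -1/183 (d(M) = (⅓)*(-1/61) = -1/183)
120*d(g) = 120*(-1/183) = -40/61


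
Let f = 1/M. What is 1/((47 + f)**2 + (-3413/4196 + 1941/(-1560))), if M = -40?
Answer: 21819200/48102455597 ≈ 0.00045360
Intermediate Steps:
f = -1/40 (f = 1/(-40) = -1/40 ≈ -0.025000)
1/((47 + f)**2 + (-3413/4196 + 1941/(-1560))) = 1/((47 - 1/40)**2 + (-3413/4196 + 1941/(-1560))) = 1/((1879/40)**2 + (-3413*1/4196 + 1941*(-1/1560))) = 1/(3530641/1600 + (-3413/4196 - 647/520)) = 1/(3530641/1600 - 1122393/545480) = 1/(48102455597/21819200) = 21819200/48102455597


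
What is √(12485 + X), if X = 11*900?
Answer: 11*√185 ≈ 149.62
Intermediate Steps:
X = 9900
√(12485 + X) = √(12485 + 9900) = √22385 = 11*√185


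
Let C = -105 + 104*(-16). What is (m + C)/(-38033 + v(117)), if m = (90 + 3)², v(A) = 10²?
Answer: -6880/37933 ≈ -0.18137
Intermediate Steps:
v(A) = 100
m = 8649 (m = 93² = 8649)
C = -1769 (C = -105 - 1664 = -1769)
(m + C)/(-38033 + v(117)) = (8649 - 1769)/(-38033 + 100) = 6880/(-37933) = 6880*(-1/37933) = -6880/37933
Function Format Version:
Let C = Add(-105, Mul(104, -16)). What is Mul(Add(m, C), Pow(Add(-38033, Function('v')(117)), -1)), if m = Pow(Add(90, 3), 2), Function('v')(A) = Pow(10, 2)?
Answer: Rational(-6880, 37933) ≈ -0.18137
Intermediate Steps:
Function('v')(A) = 100
m = 8649 (m = Pow(93, 2) = 8649)
C = -1769 (C = Add(-105, -1664) = -1769)
Mul(Add(m, C), Pow(Add(-38033, Function('v')(117)), -1)) = Mul(Add(8649, -1769), Pow(Add(-38033, 100), -1)) = Mul(6880, Pow(-37933, -1)) = Mul(6880, Rational(-1, 37933)) = Rational(-6880, 37933)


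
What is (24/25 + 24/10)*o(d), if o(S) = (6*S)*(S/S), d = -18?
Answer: -9072/25 ≈ -362.88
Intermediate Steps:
o(S) = 6*S (o(S) = (6*S)*1 = 6*S)
(24/25 + 24/10)*o(d) = (24/25 + 24/10)*(6*(-18)) = (24*(1/25) + 24*(⅒))*(-108) = (24/25 + 12/5)*(-108) = (84/25)*(-108) = -9072/25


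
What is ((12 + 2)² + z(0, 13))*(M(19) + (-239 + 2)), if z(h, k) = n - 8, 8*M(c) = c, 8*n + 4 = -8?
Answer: -700121/16 ≈ -43758.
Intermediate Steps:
n = -3/2 (n = -½ + (⅛)*(-8) = -½ - 1 = -3/2 ≈ -1.5000)
M(c) = c/8
z(h, k) = -19/2 (z(h, k) = -3/2 - 8 = -19/2)
((12 + 2)² + z(0, 13))*(M(19) + (-239 + 2)) = ((12 + 2)² - 19/2)*((⅛)*19 + (-239 + 2)) = (14² - 19/2)*(19/8 - 237) = (196 - 19/2)*(-1877/8) = (373/2)*(-1877/8) = -700121/16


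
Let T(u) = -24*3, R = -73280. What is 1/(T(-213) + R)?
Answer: -1/73352 ≈ -1.3633e-5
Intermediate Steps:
T(u) = -72
1/(T(-213) + R) = 1/(-72 - 73280) = 1/(-73352) = -1/73352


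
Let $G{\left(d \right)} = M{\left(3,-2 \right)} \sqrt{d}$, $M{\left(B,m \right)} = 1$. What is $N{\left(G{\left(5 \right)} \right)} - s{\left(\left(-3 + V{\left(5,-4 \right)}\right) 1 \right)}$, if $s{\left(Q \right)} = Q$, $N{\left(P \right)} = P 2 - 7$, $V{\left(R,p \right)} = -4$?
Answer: $2 \sqrt{5} \approx 4.4721$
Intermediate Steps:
$G{\left(d \right)} = \sqrt{d}$ ($G{\left(d \right)} = 1 \sqrt{d} = \sqrt{d}$)
$N{\left(P \right)} = -7 + 2 P$ ($N{\left(P \right)} = 2 P - 7 = -7 + 2 P$)
$N{\left(G{\left(5 \right)} \right)} - s{\left(\left(-3 + V{\left(5,-4 \right)}\right) 1 \right)} = \left(-7 + 2 \sqrt{5}\right) - \left(-3 - 4\right) 1 = \left(-7 + 2 \sqrt{5}\right) - \left(-7\right) 1 = \left(-7 + 2 \sqrt{5}\right) - -7 = \left(-7 + 2 \sqrt{5}\right) + 7 = 2 \sqrt{5}$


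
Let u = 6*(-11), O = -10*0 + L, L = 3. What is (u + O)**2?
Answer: 3969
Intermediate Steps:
O = 3 (O = -10*0 + 3 = 0 + 3 = 3)
u = -66
(u + O)**2 = (-66 + 3)**2 = (-63)**2 = 3969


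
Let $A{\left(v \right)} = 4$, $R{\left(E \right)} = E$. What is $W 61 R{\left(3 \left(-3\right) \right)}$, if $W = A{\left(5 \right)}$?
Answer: $-2196$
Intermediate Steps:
$W = 4$
$W 61 R{\left(3 \left(-3\right) \right)} = 4 \cdot 61 \cdot 3 \left(-3\right) = 244 \left(-9\right) = -2196$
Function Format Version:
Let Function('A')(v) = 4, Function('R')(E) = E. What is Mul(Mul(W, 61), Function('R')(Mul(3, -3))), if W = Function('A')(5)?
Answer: -2196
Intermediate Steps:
W = 4
Mul(Mul(W, 61), Function('R')(Mul(3, -3))) = Mul(Mul(4, 61), Mul(3, -3)) = Mul(244, -9) = -2196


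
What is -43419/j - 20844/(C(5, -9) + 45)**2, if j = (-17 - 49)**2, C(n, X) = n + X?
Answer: -54594601/2440812 ≈ -22.367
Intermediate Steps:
C(n, X) = X + n
j = 4356 (j = (-66)**2 = 4356)
-43419/j - 20844/(C(5, -9) + 45)**2 = -43419/4356 - 20844/((-9 + 5) + 45)**2 = -43419*1/4356 - 20844/(-4 + 45)**2 = -14473/1452 - 20844/(41**2) = -14473/1452 - 20844/1681 = -54594601/2440812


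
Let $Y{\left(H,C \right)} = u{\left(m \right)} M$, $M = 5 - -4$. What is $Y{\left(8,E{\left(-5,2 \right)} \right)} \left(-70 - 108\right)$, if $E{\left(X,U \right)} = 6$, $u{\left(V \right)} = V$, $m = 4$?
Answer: $-6408$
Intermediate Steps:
$M = 9$ ($M = 5 + 4 = 9$)
$Y{\left(H,C \right)} = 36$ ($Y{\left(H,C \right)} = 4 \cdot 9 = 36$)
$Y{\left(8,E{\left(-5,2 \right)} \right)} \left(-70 - 108\right) = 36 \left(-70 - 108\right) = 36 \left(-178\right) = -6408$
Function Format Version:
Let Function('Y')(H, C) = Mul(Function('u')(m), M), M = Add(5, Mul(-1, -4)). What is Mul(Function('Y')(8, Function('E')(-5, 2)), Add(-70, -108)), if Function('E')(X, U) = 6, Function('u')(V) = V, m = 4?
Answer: -6408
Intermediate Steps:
M = 9 (M = Add(5, 4) = 9)
Function('Y')(H, C) = 36 (Function('Y')(H, C) = Mul(4, 9) = 36)
Mul(Function('Y')(8, Function('E')(-5, 2)), Add(-70, -108)) = Mul(36, Add(-70, -108)) = Mul(36, -178) = -6408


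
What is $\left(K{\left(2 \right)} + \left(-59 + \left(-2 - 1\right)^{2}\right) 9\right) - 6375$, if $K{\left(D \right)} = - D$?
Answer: $-6827$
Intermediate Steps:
$\left(K{\left(2 \right)} + \left(-59 + \left(-2 - 1\right)^{2}\right) 9\right) - 6375 = \left(\left(-1\right) 2 + \left(-59 + \left(-2 - 1\right)^{2}\right) 9\right) - 6375 = \left(-2 + \left(-59 + \left(-3\right)^{2}\right) 9\right) - 6375 = \left(-2 + \left(-59 + 9\right) 9\right) - 6375 = \left(-2 - 450\right) - 6375 = -452 - 6375 = -6827$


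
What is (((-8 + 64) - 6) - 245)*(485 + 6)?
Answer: -95745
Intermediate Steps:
(((-8 + 64) - 6) - 245)*(485 + 6) = ((56 - 6) - 245)*491 = (50 - 245)*491 = -195*491 = -95745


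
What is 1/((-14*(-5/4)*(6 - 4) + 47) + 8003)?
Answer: 1/8085 ≈ 0.00012369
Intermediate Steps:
1/((-14*(-5/4)*(6 - 4) + 47) + 8003) = 1/((-14*(-5*¼)*2 + 47) + 8003) = 1/((-(-35)*2/2 + 47) + 8003) = 1/((-14*(-5/2) + 47) + 8003) = 1/((35 + 47) + 8003) = 1/(82 + 8003) = 1/8085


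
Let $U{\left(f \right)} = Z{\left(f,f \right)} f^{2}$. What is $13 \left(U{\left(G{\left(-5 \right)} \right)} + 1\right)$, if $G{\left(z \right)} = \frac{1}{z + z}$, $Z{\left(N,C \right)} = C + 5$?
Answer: $\frac{13637}{1000} \approx 13.637$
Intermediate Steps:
$Z{\left(N,C \right)} = 5 + C$
$G{\left(z \right)} = \frac{1}{2 z}$
$U{\left(f \right)} = f^{2} \left(5 + f\right)$ ($U{\left(f \right)} = \left(5 + f\right) f^{2} = f^{2} \left(5 + f\right)$)
$13 \left(U{\left(G{\left(-5 \right)} \right)} + 1\right) = 13 \left(\left(\frac{1}{2 \left(-5\right)}\right)^{2} \left(5 + \frac{1}{2 \left(-5\right)}\right) + 1\right) = 13 \left(\left(\frac{1}{2} \left(- \frac{1}{5}\right)\right)^{2} \left(5 + \frac{1}{2} \left(- \frac{1}{5}\right)\right) + 1\right) = 13 \left(\left(- \frac{1}{10}\right)^{2} \left(5 - \frac{1}{10}\right) + 1\right) = 13 \left(\frac{1}{100} \cdot \frac{49}{10} + 1\right) = 13 \left(\frac{49}{1000} + 1\right) = 13 \cdot \frac{1049}{1000} = \frac{13637}{1000}$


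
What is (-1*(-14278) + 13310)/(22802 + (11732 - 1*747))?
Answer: 27588/33787 ≈ 0.81653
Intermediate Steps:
(-1*(-14278) + 13310)/(22802 + (11732 - 1*747)) = (14278 + 13310)/(22802 + (11732 - 747)) = 27588/(22802 + 10985) = 27588/33787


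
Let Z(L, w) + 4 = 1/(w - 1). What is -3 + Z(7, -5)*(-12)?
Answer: 47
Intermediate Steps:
Z(L, w) = -4 + 1/(-1 + w) (Z(L, w) = -4 + 1/(w - 1) = -4 + 1/(-1 + w))
-3 + Z(7, -5)*(-12) = -3 + ((5 - 4*(-5))/(-1 - 5))*(-12) = -3 + ((5 + 20)/(-6))*(-12) = -3 - ⅙*25*(-12) = -3 - 25/6*(-12) = -3 + 50 = 47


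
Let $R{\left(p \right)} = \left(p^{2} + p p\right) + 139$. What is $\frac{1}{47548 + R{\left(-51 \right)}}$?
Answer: $\frac{1}{52889} \approx 1.8908 \cdot 10^{-5}$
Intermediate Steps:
$R{\left(p \right)} = 139 + 2 p^{2}$ ($R{\left(p \right)} = \left(p^{2} + p^{2}\right) + 139 = 2 p^{2} + 139 = 139 + 2 p^{2}$)
$\frac{1}{47548 + R{\left(-51 \right)}} = \frac{1}{47548 + \left(139 + 2 \left(-51\right)^{2}\right)} = \frac{1}{47548 + \left(139 + 2 \cdot 2601\right)} = \frac{1}{47548 + \left(139 + 5202\right)} = \frac{1}{47548 + 5341} = \frac{1}{52889}$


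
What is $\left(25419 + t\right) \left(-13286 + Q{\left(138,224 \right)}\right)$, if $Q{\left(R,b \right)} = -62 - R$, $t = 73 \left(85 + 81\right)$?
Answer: $-506223982$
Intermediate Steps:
$t = 12118$ ($t = 73 \cdot 166 = 12118$)
$\left(25419 + t\right) \left(-13286 + Q{\left(138,224 \right)}\right) = \left(25419 + 12118\right) \left(-13286 - 200\right) = 37537 \left(-13286 - 200\right) = 37537 \left(-13486\right) = -506223982$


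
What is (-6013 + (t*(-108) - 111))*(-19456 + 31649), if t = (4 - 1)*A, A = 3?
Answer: -86521528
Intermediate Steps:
t = 9 (t = (4 - 1)*3 = 3*3 = 9)
(-6013 + (t*(-108) - 111))*(-19456 + 31649) = (-6013 + (9*(-108) - 111))*(-19456 + 31649) = (-6013 + (-972 - 111))*12193 = (-6013 - 1083)*12193 = -7096*12193 = -86521528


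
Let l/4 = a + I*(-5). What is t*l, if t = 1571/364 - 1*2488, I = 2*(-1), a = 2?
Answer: -10848732/91 ≈ -1.1922e+5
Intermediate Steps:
I = -2
t = -904061/364 (t = 1571*(1/364) - 2488 = 1571/364 - 2488 = -904061/364 ≈ -2483.7)
l = 48 (l = 4*(2 - 2*(-5)) = 4*(2 + 10) = 4*12 = 48)
t*l = -904061/364*48 = -10848732/91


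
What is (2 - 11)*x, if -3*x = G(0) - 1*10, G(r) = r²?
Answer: -30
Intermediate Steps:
x = 10/3 (x = -(0² - 1*10)/3 = -(0 - 10)/3 = -⅓*(-10) = 10/3 ≈ 3.3333)
(2 - 11)*x = (2 - 11)*(10/3) = -9*10/3 = -30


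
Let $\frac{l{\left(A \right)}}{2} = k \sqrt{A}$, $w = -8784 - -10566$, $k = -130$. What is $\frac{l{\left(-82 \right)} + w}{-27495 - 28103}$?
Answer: $- \frac{891}{27799} + \frac{130 i \sqrt{82}}{27799} \approx -0.032052 + 0.042347 i$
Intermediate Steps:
$w = 1782$ ($w = -8784 + 10566 = 1782$)
$l{\left(A \right)} = - 260 \sqrt{A}$ ($l{\left(A \right)} = 2 \left(- 130 \sqrt{A}\right) = - 260 \sqrt{A}$)
$\frac{l{\left(-82 \right)} + w}{-27495 - 28103} = \frac{- 260 \sqrt{-82} + 1782}{-27495 - 28103} = \frac{- 260 i \sqrt{82} + 1782}{-55598} = \left(- 260 i \sqrt{82} + 1782\right) \left(- \frac{1}{55598}\right) = \left(1782 - 260 i \sqrt{82}\right) \left(- \frac{1}{55598}\right) = - \frac{891}{27799} + \frac{130 i \sqrt{82}}{27799}$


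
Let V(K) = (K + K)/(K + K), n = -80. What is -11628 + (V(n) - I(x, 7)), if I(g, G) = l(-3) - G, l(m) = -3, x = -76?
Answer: -11617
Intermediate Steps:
V(K) = 1 (V(K) = (2*K)/((2*K)) = (2*K)*(1/(2*K)) = 1)
I(g, G) = -3 - G
-11628 + (V(n) - I(x, 7)) = -11628 + (1 - (-3 - 1*7)) = -11628 + (1 - (-3 - 7)) = -11628 + (1 - 1*(-10)) = -11628 + (1 + 10) = -11628 + 11 = -11617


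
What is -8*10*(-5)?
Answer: 400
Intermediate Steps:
-8*10*(-5) = -80*(-5) = 400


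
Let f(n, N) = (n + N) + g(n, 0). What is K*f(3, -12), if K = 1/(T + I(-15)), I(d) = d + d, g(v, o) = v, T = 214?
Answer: -3/92 ≈ -0.032609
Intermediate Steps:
I(d) = 2*d
K = 1/184 (K = 1/(214 + 2*(-15)) = 1/(214 - 30) = 1/184 ≈ 0.0054348)
f(n, N) = N + 2*n (f(n, N) = (n + N) + n = (N + n) + n = N + 2*n)
K*f(3, -12) = (-12 + 2*3)/184 = (-12 + 6)/184 = (1/184)*(-6) = -3/92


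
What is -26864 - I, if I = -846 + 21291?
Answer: -47309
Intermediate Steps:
I = 20445
-26864 - I = -26864 - 1*20445 = -26864 - 20445 = -47309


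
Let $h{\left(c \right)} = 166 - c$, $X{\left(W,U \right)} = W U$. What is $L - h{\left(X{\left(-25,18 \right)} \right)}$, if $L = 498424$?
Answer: $497808$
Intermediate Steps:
$X{\left(W,U \right)} = U W$
$L - h{\left(X{\left(-25,18 \right)} \right)} = 498424 - \left(166 - 18 \left(-25\right)\right) = 498424 - \left(166 - -450\right) = 498424 - \left(166 + 450\right) = 498424 - 616 = 497808$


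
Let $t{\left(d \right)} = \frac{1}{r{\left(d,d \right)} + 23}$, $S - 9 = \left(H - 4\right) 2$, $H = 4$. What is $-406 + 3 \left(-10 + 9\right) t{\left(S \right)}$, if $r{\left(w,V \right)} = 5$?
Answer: $- \frac{11371}{28} \approx -406.11$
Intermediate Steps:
$S = 9$ ($S = 9 + \left(4 - 4\right) 2 = 9 + 0 \cdot 2 = 9 + 0 = 9$)
$t{\left(d \right)} = \frac{1}{28}$ ($t{\left(d \right)} = \frac{1}{5 + 23} = \frac{1}{28}$)
$-406 + 3 \left(-10 + 9\right) t{\left(S \right)} = -406 + 3 \left(-10 + 9\right) \frac{1}{28} = -406 + 3 \left(-1\right) \frac{1}{28} = -406 - \frac{3}{28} = - \frac{11371}{28}$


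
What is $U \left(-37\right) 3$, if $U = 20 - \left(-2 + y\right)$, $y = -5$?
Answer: $-2997$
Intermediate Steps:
$U = 27$ ($U = 20 + \left(2 - -5\right) = 20 + \left(2 + 5\right) = 20 + 7 = 27$)
$U \left(-37\right) 3 = 27 \left(-37\right) 3 = \left(-999\right) 3 = -2997$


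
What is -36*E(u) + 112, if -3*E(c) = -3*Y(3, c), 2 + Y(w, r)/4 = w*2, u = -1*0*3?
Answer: -464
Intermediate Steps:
u = 0 (u = 0*3 = 0)
Y(w, r) = -8 + 8*w (Y(w, r) = -8 + 4*(w*2) = -8 + 4*(2*w) = -8 + 8*w)
E(c) = 16 (E(c) = -(-1)*(-8 + 8*3) = -(-1)*(-8 + 24) = -(-1)*16 = -⅓*(-48) = 16)
-36*E(u) + 112 = -36*16 + 112 = -576 + 112 = -464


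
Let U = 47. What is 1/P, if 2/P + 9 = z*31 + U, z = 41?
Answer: 1309/2 ≈ 654.50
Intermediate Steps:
P = 2/1309 (P = 2/(-9 + (41*31 + 47)) = 2/(-9 + (1271 + 47)) = 2/(-9 + 1318) = 2/1309 ≈ 0.0015279)
1/P = 1/(2/1309) = 1309/2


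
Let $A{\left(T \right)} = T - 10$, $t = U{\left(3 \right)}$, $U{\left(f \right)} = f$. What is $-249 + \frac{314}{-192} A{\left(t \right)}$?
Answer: $- \frac{22805}{96} \approx -237.55$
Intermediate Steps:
$t = 3$
$A{\left(T \right)} = -10 + T$ ($A{\left(T \right)} = T - 10 = -10 + T$)
$-249 + \frac{314}{-192} A{\left(t \right)} = -249 + \frac{314}{-192} \left(-10 + 3\right) = -249 + 314 \left(- \frac{1}{192}\right) \left(-7\right) = -249 - - \frac{1099}{96} = -249 + \frac{1099}{96} = - \frac{22805}{96}$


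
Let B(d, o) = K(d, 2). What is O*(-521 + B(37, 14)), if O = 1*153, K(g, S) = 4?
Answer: -79101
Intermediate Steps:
B(d, o) = 4
O = 153
O*(-521 + B(37, 14)) = 153*(-521 + 4) = 153*(-517) = -79101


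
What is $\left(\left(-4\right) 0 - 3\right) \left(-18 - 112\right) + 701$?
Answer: $1091$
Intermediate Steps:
$\left(\left(-4\right) 0 - 3\right) \left(-18 - 112\right) + 701 = \left(0 - 3\right) \left(-130\right) + 701 = \left(-3\right) \left(-130\right) + 701 = 390 + 701 = 1091$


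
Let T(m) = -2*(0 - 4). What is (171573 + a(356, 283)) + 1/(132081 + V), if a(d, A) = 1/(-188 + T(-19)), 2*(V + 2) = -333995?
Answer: 718928592661/4190220 ≈ 1.7157e+5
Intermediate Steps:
V = -333999/2 (V = -2 + (½)*(-333995) = -2 - 333995/2 = -333999/2 ≈ -1.6700e+5)
T(m) = 8 (T(m) = -2*(-4) = 8)
a(d, A) = -1/180 (a(d, A) = 1/(-188 + 8) = 1/(-180) = -1/180)
(171573 + a(356, 283)) + 1/(132081 + V) = (171573 - 1/180) + 1/(132081 - 333999/2) = 30883139/180 + 1/(-69837/2) = 30883139/180 - 2/69837 = 718928592661/4190220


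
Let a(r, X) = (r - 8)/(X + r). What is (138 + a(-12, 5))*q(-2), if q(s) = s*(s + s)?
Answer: 7888/7 ≈ 1126.9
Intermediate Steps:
a(r, X) = (-8 + r)/(X + r)
q(s) = 2*s² (q(s) = s*(2*s) = 2*s²)
(138 + a(-12, 5))*q(-2) = (138 + (-8 - 12)/(5 - 12))*(2*(-2)²) = (138 - 20/(-7))*(2*4) = (138 - ⅐*(-20))*8 = (138 + 20/7)*8 = (986/7)*8 = 7888/7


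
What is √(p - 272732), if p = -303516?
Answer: 2*I*√144062 ≈ 759.11*I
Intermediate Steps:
√(p - 272732) = √(-303516 - 272732) = √(-576248) = 2*I*√144062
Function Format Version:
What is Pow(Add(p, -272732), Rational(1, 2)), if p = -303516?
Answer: Mul(2, I, Pow(144062, Rational(1, 2))) ≈ Mul(759.11, I)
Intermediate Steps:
Pow(Add(p, -272732), Rational(1, 2)) = Pow(Add(-303516, -272732), Rational(1, 2)) = Pow(-576248, Rational(1, 2)) = Mul(2, I, Pow(144062, Rational(1, 2)))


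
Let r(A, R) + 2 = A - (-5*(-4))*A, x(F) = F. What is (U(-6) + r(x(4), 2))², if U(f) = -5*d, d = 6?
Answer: 11664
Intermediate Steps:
U(f) = -30 (U(f) = -5*6 = -30)
r(A, R) = -2 - 19*A (r(A, R) = -2 + (A - (-5*(-4))*A) = -2 + (A - 20*A) = -2 - 19*A)
(U(-6) + r(x(4), 2))² = (-30 + (-2 - 19*4))² = (-30 + (-2 - 76))² = (-30 - 78)² = (-108)² = 11664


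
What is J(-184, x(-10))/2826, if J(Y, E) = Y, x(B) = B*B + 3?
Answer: -92/1413 ≈ -0.065110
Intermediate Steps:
x(B) = 3 + B**2 (x(B) = B**2 + 3 = 3 + B**2)
J(-184, x(-10))/2826 = -184/2826 = -184*1/2826 = -92/1413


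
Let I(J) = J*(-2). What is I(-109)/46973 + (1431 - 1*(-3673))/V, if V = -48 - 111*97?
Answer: -237392522/508012995 ≈ -0.46730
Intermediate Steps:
V = -10815 (V = -48 - 10767 = -10815)
I(J) = -2*J
I(-109)/46973 + (1431 - 1*(-3673))/V = -2*(-109)/46973 + (1431 - 1*(-3673))/(-10815) = 218*(1/46973) + (1431 + 3673)*(-1/10815) = 218/46973 + 5104*(-1/10815) = 218/46973 - 5104/10815 = -237392522/508012995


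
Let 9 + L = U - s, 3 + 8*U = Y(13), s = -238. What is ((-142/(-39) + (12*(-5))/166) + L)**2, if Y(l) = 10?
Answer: 36454678648441/670602816 ≈ 54361.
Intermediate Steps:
U = 7/8 (U = -3/8 + (1/8)*10 = -3/8 + 5/4 = 7/8 ≈ 0.87500)
L = 1839/8 (L = -9 + (7/8 - 1*(-238)) = -9 + (7/8 + 238) = -9 + 1911/8 = 1839/8 ≈ 229.88)
((-142/(-39) + (12*(-5))/166) + L)**2 = ((-142/(-39) + (12*(-5))/166) + 1839/8)**2 = ((-142*(-1/39) - 60*1/166) + 1839/8)**2 = ((142/39 - 30/83) + 1839/8)**2 = (10616/3237 + 1839/8)**2 = (6037771/25896)**2 = 36454678648441/670602816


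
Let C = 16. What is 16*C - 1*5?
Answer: 251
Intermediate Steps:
16*C - 1*5 = 16*16 - 1*5 = 256 - 5 = 251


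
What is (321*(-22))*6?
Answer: -42372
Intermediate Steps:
(321*(-22))*6 = -7062*6 = -42372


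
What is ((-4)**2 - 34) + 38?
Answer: 20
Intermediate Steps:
((-4)**2 - 34) + 38 = (16 - 34) + 38 = -18 + 38 = 20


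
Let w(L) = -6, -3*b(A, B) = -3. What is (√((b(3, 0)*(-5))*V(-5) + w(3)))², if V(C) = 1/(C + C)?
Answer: -11/2 ≈ -5.5000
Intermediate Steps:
V(C) = 1/(2*C)
b(A, B) = 1 (b(A, B) = -⅓*(-3) = 1)
(√((b(3, 0)*(-5))*V(-5) + w(3)))² = (√((1*(-5))*((½)/(-5)) - 6))² = (√(-5*(-1)/(2*5) - 6))² = (√(-5*(-⅒) - 6))² = (√(½ - 6))² = (√(-11/2))² = (I*√22/2)² = -11/2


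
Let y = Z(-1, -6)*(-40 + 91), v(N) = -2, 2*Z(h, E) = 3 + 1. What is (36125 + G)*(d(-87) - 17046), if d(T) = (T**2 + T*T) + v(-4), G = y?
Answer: -69193570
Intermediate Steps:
Z(h, E) = 2 (Z(h, E) = (3 + 1)/2 = (1/2)*4 = 2)
y = 102 (y = 2*(-40 + 91) = 2*51 = 102)
G = 102
d(T) = -2 + 2*T**2 (d(T) = (T**2 + T*T) - 2 = (T**2 + T**2) - 2 = 2*T**2 - 2 = -2 + 2*T**2)
(36125 + G)*(d(-87) - 17046) = (36125 + 102)*((-2 + 2*(-87)**2) - 17046) = 36227*((-2 + 2*7569) - 17046) = 36227*((-2 + 15138) - 17046) = 36227*(15136 - 17046) = 36227*(-1910) = -69193570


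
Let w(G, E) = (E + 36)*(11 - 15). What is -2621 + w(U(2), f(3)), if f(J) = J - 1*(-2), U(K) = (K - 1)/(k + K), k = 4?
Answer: -2785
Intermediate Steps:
U(K) = (-1 + K)/(4 + K) (U(K) = (K - 1)/(4 + K) = (-1 + K)/(4 + K))
f(J) = 2 + J (f(J) = J + 2 = 2 + J)
w(G, E) = -144 - 4*E (w(G, E) = (36 + E)*(-4) = -144 - 4*E)
-2621 + w(U(2), f(3)) = -2621 + (-144 - 4*(2 + 3)) = -2621 + (-144 - 4*5) = -2621 + (-144 - 20) = -2621 - 164 = -2785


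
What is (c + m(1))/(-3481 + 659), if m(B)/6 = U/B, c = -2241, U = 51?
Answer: 1935/2822 ≈ 0.68568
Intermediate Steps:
m(B) = 306/B (m(B) = 6*(51/B) = 306/B)
(c + m(1))/(-3481 + 659) = (-2241 + 306/1)/(-3481 + 659) = (-2241 + 306*1)/(-2822) = (-2241 + 306)*(-1/2822) = -1935*(-1/2822) = 1935/2822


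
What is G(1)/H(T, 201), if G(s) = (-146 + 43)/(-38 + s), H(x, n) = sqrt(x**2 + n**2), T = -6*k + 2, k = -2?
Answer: 103*sqrt(40597)/1502089 ≈ 0.013816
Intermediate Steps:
T = 14 (T = -6*(-2) + 2 = 12 + 2 = 14)
H(x, n) = sqrt(n**2 + x**2)
G(s) = -103/(-38 + s)
G(1)/H(T, 201) = (-103/(-38 + 1))/(sqrt(201**2 + 14**2)) = (-103/(-37))/(sqrt(40401 + 196)) = (-103*(-1/37))/(sqrt(40597)) = 103*(sqrt(40597)/40597)/37 = 103*sqrt(40597)/1502089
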